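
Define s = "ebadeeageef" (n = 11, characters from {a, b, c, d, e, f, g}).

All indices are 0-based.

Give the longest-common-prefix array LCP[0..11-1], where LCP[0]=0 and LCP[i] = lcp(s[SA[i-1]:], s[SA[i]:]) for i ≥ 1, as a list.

[0, 1, 0, 0, 0, 1, 1, 2, 1, 0, 0]

rank→(start, suffix):
  0 → (2, 'adeeageef')
  1 → (6, 'ageef')
  2 → (1, 'badeeageef')
  3 → (3, 'deeageef')
  4 → (5, 'eageef')
  5 → (0, 'ebadeeageef')
  6 → (4, 'eeageef')
  7 → (8, 'eef')
  8 → (9, 'ef')
  9 → (10, 'f')
  10 → (7, 'geef')

SA = [2, 6, 1, 3, 5, 0, 4, 8, 9, 10, 7]
rank  pair      lcp
   1  s[2:],s[6:]  1  'a'
   2  s[6:],s[1:]  0  ''
   3  s[1:],s[3:]  0  ''
   4  s[3:],s[5:]  0  ''
   5  s[5:],s[0:]  1  'e'
   6  s[0:],s[4:]  1  'e'
   7  s[4:],s[8:]  2  'ee'
   8  s[8:],s[9:]  1  'e'
   9  s[9:],s[10:]  0  ''
  10  s[10:],s[7:]  0  ''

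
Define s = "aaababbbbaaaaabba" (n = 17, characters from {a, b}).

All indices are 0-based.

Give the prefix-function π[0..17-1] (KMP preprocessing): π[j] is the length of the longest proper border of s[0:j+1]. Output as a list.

[0, 1, 2, 0, 1, 0, 0, 0, 0, 1, 2, 3, 3, 3, 4, 0, 1]

π[0] = 0
j=1 s[j]='a': π[1]=1 (border 'a')
j=2 s[j]='a': π[2]=2 (border 'aa')
j=3 s[j]='b': k: 2→1→0; π[3]=0 (border '')
j=4 s[j]='a': π[4]=1 (border 'a')
j=5 s[j]='b': k: 1→0; π[5]=0 (border '')
j=6 s[j]='b': π[6]=0 (border '')
j=7 s[j]='b': π[7]=0 (border '')
j=8 s[j]='b': π[8]=0 (border '')
j=9 s[j]='a': π[9]=1 (border 'a')
j=10 s[j]='a': π[10]=2 (border 'aa')
j=11 s[j]='a': π[11]=3 (border 'aaa')
j=12 s[j]='a': k: 3→2; π[12]=3 (border 'aaa')
j=13 s[j]='a': k: 3→2; π[13]=3 (border 'aaa')
j=14 s[j]='b': π[14]=4 (border 'aaab')
j=15 s[j]='b': k: 4→0; π[15]=0 (border '')
j=16 s[j]='a': π[16]=1 (border 'a')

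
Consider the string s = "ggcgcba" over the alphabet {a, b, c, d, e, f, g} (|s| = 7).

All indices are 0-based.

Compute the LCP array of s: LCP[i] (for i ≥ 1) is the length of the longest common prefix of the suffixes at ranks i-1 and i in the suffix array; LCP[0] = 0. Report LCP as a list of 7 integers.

rank→(start, suffix):
  0 → (6, 'a')
  1 → (5, 'ba')
  2 → (4, 'cba')
  3 → (2, 'cgcba')
  4 → (3, 'gcba')
  5 → (1, 'gcgcba')
  6 → (0, 'ggcgcba')

SA = [6, 5, 4, 2, 3, 1, 0]
[i] adj suffixes → lcp
  [1] 6/5 → 0 ('')
  [2] 5/4 → 0 ('')
  [3] 4/2 → 1 ('c')
  [4] 2/3 → 0 ('')
  [5] 3/1 → 2 ('gc')
  [6] 1/0 → 1 ('g')

[0, 0, 0, 1, 0, 2, 1]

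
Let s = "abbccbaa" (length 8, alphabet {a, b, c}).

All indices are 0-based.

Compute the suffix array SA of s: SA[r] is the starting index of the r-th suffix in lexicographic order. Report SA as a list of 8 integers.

[7, 6, 0, 5, 1, 2, 4, 3]

sorted suffixes:
  #0 SA[0]=7  'a'
  #1 SA[1]=6  'aa'
  #2 SA[2]=0  'abbccbaa'
  #3 SA[3]=5  'baa'
  #4 SA[4]=1  'bbccbaa'
  #5 SA[5]=2  'bccbaa'
  #6 SA[6]=4  'cbaa'
  #7 SA[7]=3  'ccbaa'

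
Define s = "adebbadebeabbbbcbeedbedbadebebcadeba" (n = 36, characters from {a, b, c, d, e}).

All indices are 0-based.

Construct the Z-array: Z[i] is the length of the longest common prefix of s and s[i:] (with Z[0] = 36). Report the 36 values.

Z[0]=36
i=1: i≥r, start 0; Z[1]=0
i=2: i≥r, start 0; Z[2]=0
i=3: i≥r, start 0; Z[3]=0
i=4: i≥r, start 0; Z[4]=0
i=5: i≥r, start 0; Z[5]=4 scan→box=[5,9)
i=6: min(r-i=3, Z[1]=0)=0; Z[6]=0
i=7: min(r-i=2, Z[2]=0)=0; Z[7]=0
i=8: min(r-i=1, Z[3]=0)=0; Z[8]=0
i=9: i≥r, start 0; Z[9]=0
i=10: i≥r, start 0; Z[10]=1 scan→box=[10,11)
i=11: i≥r, start 0; Z[11]=0
i=12: i≥r, start 0; Z[12]=0
i=13: i≥r, start 0; Z[13]=0
i=14: i≥r, start 0; Z[14]=0
i=15: i≥r, start 0; Z[15]=0
i=16: i≥r, start 0; Z[16]=0
i=17: i≥r, start 0; Z[17]=0
i=18: i≥r, start 0; Z[18]=0
i=19: i≥r, start 0; Z[19]=0
i=20: i≥r, start 0; Z[20]=0
i=21: i≥r, start 0; Z[21]=0
i=22: i≥r, start 0; Z[22]=0
i=23: i≥r, start 0; Z[23]=0
i=24: i≥r, start 0; Z[24]=4 scan→box=[24,28)
i=25: min(r-i=3, Z[1]=0)=0; Z[25]=0
i=26: min(r-i=2, Z[2]=0)=0; Z[26]=0
i=27: min(r-i=1, Z[3]=0)=0; Z[27]=0
i=28: i≥r, start 0; Z[28]=0
i=29: i≥r, start 0; Z[29]=0
i=30: i≥r, start 0; Z[30]=0
i=31: i≥r, start 0; Z[31]=4 scan→box=[31,35)
i=32: min(r-i=3, Z[1]=0)=0; Z[32]=0
i=33: min(r-i=2, Z[2]=0)=0; Z[33]=0
i=34: min(r-i=1, Z[3]=0)=0; Z[34]=0
i=35: i≥r, start 0; Z[35]=1 scan→box=[35,36)

[36, 0, 0, 0, 0, 4, 0, 0, 0, 0, 1, 0, 0, 0, 0, 0, 0, 0, 0, 0, 0, 0, 0, 0, 4, 0, 0, 0, 0, 0, 0, 4, 0, 0, 0, 1]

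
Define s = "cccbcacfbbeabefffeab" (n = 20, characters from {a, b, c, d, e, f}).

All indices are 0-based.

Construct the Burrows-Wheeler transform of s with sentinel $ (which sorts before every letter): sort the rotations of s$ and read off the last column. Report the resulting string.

rank  rotation               last
    0  $cccbcacfbbeabefffeab  b
    1  ab$cccbcacfbbeabefffe  e
    2  abefffeab$cccbcacfbbe  e
    3  acfbbeabefffeab$cccbc  c
    4  b$cccbcacfbbeabefffea  a
    5  bbeabefffeab$cccbcacf  f
    6  bcacfbbeabefffeab$ccc  c
    7  beabefffeab$cccbcacfb  b
    8  befffeab$cccbcacfbbea  a
    9  cacfbbeabefffeab$cccb  b
   10  cbcacfbbeabefffeab$cc  c
   11  ccbcacfbbeabefffeab$c  c
   12  cccbcacfbbeabefffeab$  $
   13  cfbbeabefffeab$cccbca  a
   14  eab$cccbcacfbbeabefff  f
   15  eabefffeab$cccbcacfbb  b
   16  efffeab$cccbcacfbbeab  b
   17  fbbeabefffeab$cccbcac  c
   18  feab$cccbcacfbbeabeff  f
   19  ffeab$cccbcacfbbeabef  f
   20  fffeab$cccbcacfbbeabe  e

beecafcbabcc$afbbcffe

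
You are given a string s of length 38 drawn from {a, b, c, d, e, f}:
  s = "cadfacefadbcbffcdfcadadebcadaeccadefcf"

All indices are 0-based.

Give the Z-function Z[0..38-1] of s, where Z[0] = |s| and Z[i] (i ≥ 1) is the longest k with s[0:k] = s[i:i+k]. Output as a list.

Z[0]=38
i=1: outside box; Z[1]=0
i=2: outside box; Z[2]=0
i=3: outside box; Z[3]=0
i=4: outside box; Z[4]=0
i=5: outside box; Z[5]=1 grow→box=[5,6)
i=6: outside box; Z[6]=0
i=7: outside box; Z[7]=0
i=8: outside box; Z[8]=0
i=9: outside box; Z[9]=0
i=10: outside box; Z[10]=0
i=11: outside box; Z[11]=1 grow→box=[11,12)
i=12: outside box; Z[12]=0
i=13: outside box; Z[13]=0
i=14: outside box; Z[14]=0
i=15: outside box; Z[15]=1 grow→box=[15,16)
i=16: outside box; Z[16]=0
i=17: outside box; Z[17]=0
i=18: outside box; Z[18]=3 grow→box=[18,21)
i=19: min(r-i=2, Z[1]=0)=0; Z[19]=0
i=20: min(r-i=1, Z[2]=0)=0; Z[20]=0
i=21: outside box; Z[21]=0
i=22: outside box; Z[22]=0
i=23: outside box; Z[23]=0
i=24: outside box; Z[24]=0
i=25: outside box; Z[25]=3 grow→box=[25,28)
i=26: min(r-i=2, Z[1]=0)=0; Z[26]=0
i=27: min(r-i=1, Z[2]=0)=0; Z[27]=0
i=28: outside box; Z[28]=0
i=29: outside box; Z[29]=0
i=30: outside box; Z[30]=1 grow→box=[30,31)
i=31: outside box; Z[31]=3 grow→box=[31,34)
i=32: min(r-i=2, Z[1]=0)=0; Z[32]=0
i=33: min(r-i=1, Z[2]=0)=0; Z[33]=0
i=34: outside box; Z[34]=0
i=35: outside box; Z[35]=0
i=36: outside box; Z[36]=1 grow→box=[36,37)
i=37: outside box; Z[37]=0

[38, 0, 0, 0, 0, 1, 0, 0, 0, 0, 0, 1, 0, 0, 0, 1, 0, 0, 3, 0, 0, 0, 0, 0, 0, 3, 0, 0, 0, 0, 1, 3, 0, 0, 0, 0, 1, 0]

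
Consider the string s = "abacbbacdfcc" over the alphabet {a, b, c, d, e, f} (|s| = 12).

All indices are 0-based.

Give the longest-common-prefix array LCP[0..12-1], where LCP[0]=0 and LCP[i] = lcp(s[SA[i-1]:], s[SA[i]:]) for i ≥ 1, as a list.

sorted suffixes:
  #0 SA[0]=0  'abacbbacdfcc'
  #1 SA[1]=2  'acbbacdfcc'
  #2 SA[2]=6  'acdfcc'
  #3 SA[3]=1  'bacbbacdfcc'
  #4 SA[4]=5  'bacdfcc'
  #5 SA[5]=4  'bbacdfcc'
  #6 SA[6]=11  'c'
  #7 SA[7]=3  'cbbacdfcc'
  #8 SA[8]=10  'cc'
  #9 SA[9]=7  'cdfcc'
  #10 SA[10]=8  'dfcc'
  #11 SA[11]=9  'fcc'

SA = [0, 2, 6, 1, 5, 4, 11, 3, 10, 7, 8, 9]
i: (SA[i-1],SA[i]) lcp shared
  1: (0,2) 1 'a'
  2: (2,6) 2 'ac'
  3: (6,1) 0 ''
  4: (1,5) 3 'bac'
  5: (5,4) 1 'b'
  6: (4,11) 0 ''
  7: (11,3) 1 'c'
  8: (3,10) 1 'c'
  9: (10,7) 1 'c'
  10: (7,8) 0 ''
  11: (8,9) 0 ''

[0, 1, 2, 0, 3, 1, 0, 1, 1, 1, 0, 0]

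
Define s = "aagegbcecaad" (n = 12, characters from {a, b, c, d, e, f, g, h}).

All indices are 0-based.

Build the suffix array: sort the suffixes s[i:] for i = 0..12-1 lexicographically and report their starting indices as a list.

rank→(start, suffix):
  0 → (9, 'aad')
  1 → (0, 'aagegbcecaad')
  2 → (10, 'ad')
  3 → (1, 'agegbcecaad')
  4 → (5, 'bcecaad')
  5 → (8, 'caad')
  6 → (6, 'cecaad')
  7 → (11, 'd')
  8 → (7, 'ecaad')
  9 → (3, 'egbcecaad')
  10 → (4, 'gbcecaad')
  11 → (2, 'gegbcecaad')

[9, 0, 10, 1, 5, 8, 6, 11, 7, 3, 4, 2]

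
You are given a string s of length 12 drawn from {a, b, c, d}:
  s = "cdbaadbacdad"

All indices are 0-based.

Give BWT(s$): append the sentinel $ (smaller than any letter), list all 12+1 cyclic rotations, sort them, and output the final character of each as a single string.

rank  rotation       last
    0  $cdbaadbacdad  d
    1  aadbacdad$cdb  b
    2  acdad$cdbaadb  b
    3  ad$cdbaadbacd  d
    4  adbacdad$cdba  a
    5  baadbacdad$cd  d
    6  bacdad$cdbaad  d
    7  cdad$cdbaadba  a
    8  cdbaadbacdad$  $
    9  d$cdbaadbacda  a
   10  dad$cdbaadbac  c
   11  dbaadbacdad$c  c
   12  dbacdad$cdbaa  a

dbbdadda$acca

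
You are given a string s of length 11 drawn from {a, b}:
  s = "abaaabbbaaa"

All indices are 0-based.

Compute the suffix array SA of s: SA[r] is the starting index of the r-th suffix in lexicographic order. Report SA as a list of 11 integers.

sorted suffixes:
  #0 SA[0]=10  'a'
  #1 SA[1]=9  'aa'
  #2 SA[2]=8  'aaa'
  #3 SA[3]=2  'aaabbbaaa'
  #4 SA[4]=3  'aabbbaaa'
  #5 SA[5]=0  'abaaabbbaaa'
  #6 SA[6]=4  'abbbaaa'
  #7 SA[7]=7  'baaa'
  #8 SA[8]=1  'baaabbbaaa'
  #9 SA[9]=6  'bbaaa'
  #10 SA[10]=5  'bbbaaa'

[10, 9, 8, 2, 3, 0, 4, 7, 1, 6, 5]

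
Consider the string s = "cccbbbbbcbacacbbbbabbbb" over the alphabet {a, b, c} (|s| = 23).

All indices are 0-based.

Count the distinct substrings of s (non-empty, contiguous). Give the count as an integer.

sorted suffixes:
  #0 SA[0]=18  'abbbb'
  #1 SA[1]=10  'acacbbbbabbbb'
  #2 SA[2]=12  'acbbbbabbbb'
  #3 SA[3]=22  'b'
  #4 SA[4]=17  'babbbb'
  #5 SA[5]=9  'bacacbbbbabbbb'
  #6 SA[6]=21  'bb'
  #7 SA[7]=16  'bbabbbb'
  #8 SA[8]=20  'bbb'
  #9 SA[9]=15  'bbbabbbb'
  #10 SA[10]=19  'bbbb'
  #11 SA[11]=14  'bbbbabbbb'
  #12 SA[12]=3  'bbbbbcbacacbbbbabbbb'
  #13 SA[13]=4  'bbbbcbacacbbbbabbbb'
  #14 SA[14]=5  'bbbcbacacbbbbabbbb'
  #15 SA[15]=6  'bbcbacacbbbbabbbb'
  #16 SA[16]=7  'bcbacacbbbbabbbb'
  #17 SA[17]=11  'cacbbbbabbbb'
  #18 SA[18]=8  'cbacacbbbbabbbb'
  #19 SA[19]=13  'cbbbbabbbb'
  #20 SA[20]=2  'cbbbbbcbacacbbbbabbbb'
  #21 SA[21]=1  'ccbbbbbcbacacbbbbabbbb'
  #22 SA[22]=0  'cccbbbbbcbacacbbbbabbbb'

SA = [18, 10, 12, 22, 17, 9, 21, 16, 20, 15, 19, 14, 3, 4, 5, 6, 7, 11, 8, 13, 2, 1, 0]
rank  pair      lcp
   1  s[18:],s[10:]  1  'a'
   2  s[10:],s[12:]  2  'ac'
   3  s[12:],s[22:]  0  ''
   4  s[22:],s[17:]  1  'b'
   5  s[17:],s[9:]  2  'ba'
   6  s[9:],s[21:]  1  'b'
   7  s[21:],s[16:]  2  'bb'
   8  s[16:],s[20:]  2  'bb'
   9  s[20:],s[15:]  3  'bbb'
  10  s[15:],s[19:]  3  'bbb'
  11  s[19:],s[14:]  4  'bbbb'
  12  s[14:],s[3:]  4  'bbbb'
  13  s[3:],s[4:]  4  'bbbb'
  14  s[4:],s[5:]  3  'bbb'
  15  s[5:],s[6:]  2  'bb'
  16  s[6:],s[7:]  1  'b'
  17  s[7:],s[11:]  0  ''
  18  s[11:],s[8:]  1  'c'
  19  s[8:],s[13:]  2  'cb'
  20  s[13:],s[2:]  5  'cbbbb'
  21  s[2:],s[1:]  1  'c'
  22  s[1:],s[0:]  2  'cc'

n(n+1)/2 = 23·24/2 = 276
Σ LCP = 0 + 1 + 2 + 0 + 1 + 2 + 1 + 2 + 2 + 3 + 3 + 4 + 4 + 4 + 3 + 2 + 1 + 0 + 1 + 2 + 5 + 1 + 2 = 46
distinct = 276 − 46 = 230

230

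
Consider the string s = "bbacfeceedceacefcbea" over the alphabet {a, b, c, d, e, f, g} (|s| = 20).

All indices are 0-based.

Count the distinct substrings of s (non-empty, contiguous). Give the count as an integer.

192

sorted suffixes:
  #0 SA[0]=19  'a'
  #1 SA[1]=12  'acefcbea'
  #2 SA[2]=2  'acfeceedceacefcbea'
  #3 SA[3]=1  'bacfeceedceacefcbea'
  #4 SA[4]=0  'bbacfeceedceacefcbea'
  #5 SA[5]=17  'bea'
  #6 SA[6]=16  'cbea'
  #7 SA[7]=10  'ceacefcbea'
  #8 SA[8]=6  'ceedceacefcbea'
  #9 SA[9]=13  'cefcbea'
  #10 SA[10]=3  'cfeceedceacefcbea'
  #11 SA[11]=9  'dceacefcbea'
  #12 SA[12]=18  'ea'
  #13 SA[13]=11  'eacefcbea'
  #14 SA[14]=5  'eceedceacefcbea'
  #15 SA[15]=8  'edceacefcbea'
  #16 SA[16]=7  'eedceacefcbea'
  #17 SA[17]=14  'efcbea'
  #18 SA[18]=15  'fcbea'
  #19 SA[19]=4  'feceedceacefcbea'

SA = [19, 12, 2, 1, 0, 17, 16, 10, 6, 13, 3, 9, 18, 11, 5, 8, 7, 14, 15, 4]
rank  pair      lcp
   1  s[19:],s[12:]  1  'a'
   2  s[12:],s[2:]  2  'ac'
   3  s[2:],s[1:]  0  ''
   4  s[1:],s[0:]  1  'b'
   5  s[0:],s[17:]  1  'b'
   6  s[17:],s[16:]  0  ''
   7  s[16:],s[10:]  1  'c'
   8  s[10:],s[6:]  2  'ce'
   9  s[6:],s[13:]  2  'ce'
  10  s[13:],s[3:]  1  'c'
  11  s[3:],s[9:]  0  ''
  12  s[9:],s[18:]  0  ''
  13  s[18:],s[11:]  2  'ea'
  14  s[11:],s[5:]  1  'e'
  15  s[5:],s[8:]  1  'e'
  16  s[8:],s[7:]  1  'e'
  17  s[7:],s[14:]  1  'e'
  18  s[14:],s[15:]  0  ''
  19  s[15:],s[4:]  1  'f'

n(n+1)/2 = 20·21/2 = 210
Σ LCP = 0 + 1 + 2 + 0 + 1 + 1 + 0 + 1 + 2 + 2 + 1 + 0 + 0 + 2 + 1 + 1 + 1 + 1 + 0 + 1 = 18
distinct = 210 − 18 = 192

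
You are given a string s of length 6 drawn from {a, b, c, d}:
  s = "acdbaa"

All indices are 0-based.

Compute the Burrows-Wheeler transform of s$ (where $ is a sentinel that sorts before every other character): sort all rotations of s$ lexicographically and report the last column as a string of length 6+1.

aab$dac

rank  rotation last
    0  $acdbaa  a
    1  a$acdba  a
    2  aa$acdb  b
    3  acdbaa$  $
    4  baa$acd  d
    5  cdbaa$a  a
    6  dbaa$ac  c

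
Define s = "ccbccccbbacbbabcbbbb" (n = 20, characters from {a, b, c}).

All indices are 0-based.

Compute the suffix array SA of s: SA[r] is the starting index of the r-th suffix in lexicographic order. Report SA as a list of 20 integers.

[13, 9, 19, 12, 8, 18, 11, 7, 17, 16, 14, 2, 10, 6, 15, 1, 5, 0, 4, 3]

sorted suffixes:
  #0 SA[0]=13  'abcbbbb'
  #1 SA[1]=9  'acbbabcbbbb'
  #2 SA[2]=19  'b'
  #3 SA[3]=12  'babcbbbb'
  #4 SA[4]=8  'bacbbabcbbbb'
  #5 SA[5]=18  'bb'
  #6 SA[6]=11  'bbabcbbbb'
  #7 SA[7]=7  'bbacbbabcbbbb'
  #8 SA[8]=17  'bbb'
  #9 SA[9]=16  'bbbb'
  #10 SA[10]=14  'bcbbbb'
  #11 SA[11]=2  'bccccbbacbbabcbbbb'
  #12 SA[12]=10  'cbbabcbbbb'
  #13 SA[13]=6  'cbbacbbabcbbbb'
  #14 SA[14]=15  'cbbbb'
  #15 SA[15]=1  'cbccccbbacbbabcbbbb'
  #16 SA[16]=5  'ccbbacbbabcbbbb'
  #17 SA[17]=0  'ccbccccbbacbbabcbbbb'
  #18 SA[18]=4  'cccbbacbbabcbbbb'
  #19 SA[19]=3  'ccccbbacbbabcbbbb'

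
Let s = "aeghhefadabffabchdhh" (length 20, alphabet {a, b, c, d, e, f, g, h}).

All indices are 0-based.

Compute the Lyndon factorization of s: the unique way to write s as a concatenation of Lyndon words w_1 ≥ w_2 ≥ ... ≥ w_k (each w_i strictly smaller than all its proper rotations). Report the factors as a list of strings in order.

emit factor 1: 'aeghhef' (i=0, period=7)
emit factor 2: 'ad' (i=7, period=2)
emit factor 3: 'abff' (i=9, period=4)
emit factor 4: 'abchdhh' (i=13, period=7)

["aeghhef", "ad", "abff", "abchdhh"]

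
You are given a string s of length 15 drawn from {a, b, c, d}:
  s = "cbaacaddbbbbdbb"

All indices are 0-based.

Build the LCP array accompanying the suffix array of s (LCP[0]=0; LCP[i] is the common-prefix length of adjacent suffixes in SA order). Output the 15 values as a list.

[0, 1, 1, 0, 1, 1, 2, 3, 2, 1, 0, 1, 0, 3, 1]

rank→(start, suffix):
  0 → (2, 'aacaddbbbbdbb')
  1 → (3, 'acaddbbbbdbb')
  2 → (5, 'addbbbbdbb')
  3 → (14, 'b')
  4 → (1, 'baacaddbbbbdbb')
  5 → (13, 'bb')
  6 → (8, 'bbbbdbb')
  7 → (9, 'bbbdbb')
  8 → (10, 'bbdbb')
  9 → (11, 'bdbb')
  10 → (4, 'caddbbbbdbb')
  11 → (0, 'cbaacaddbbbbdbb')
  12 → (12, 'dbb')
  13 → (7, 'dbbbbdbb')
  14 → (6, 'ddbbbbdbb')

SA = [2, 3, 5, 14, 1, 13, 8, 9, 10, 11, 4, 0, 12, 7, 6]
i: (SA[i-1],SA[i]) lcp shared
  1: (2,3) 1 'a'
  2: (3,5) 1 'a'
  3: (5,14) 0 ''
  4: (14,1) 1 'b'
  5: (1,13) 1 'b'
  6: (13,8) 2 'bb'
  7: (8,9) 3 'bbb'
  8: (9,10) 2 'bb'
  9: (10,11) 1 'b'
  10: (11,4) 0 ''
  11: (4,0) 1 'c'
  12: (0,12) 0 ''
  13: (12,7) 3 'dbb'
  14: (7,6) 1 'd'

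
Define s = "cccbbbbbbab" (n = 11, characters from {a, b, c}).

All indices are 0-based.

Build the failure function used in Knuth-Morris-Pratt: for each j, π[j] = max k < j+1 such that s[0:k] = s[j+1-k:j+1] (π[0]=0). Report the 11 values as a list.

π[0] = 0
j=1 s[j]='c': π[1]=1 (border 'c')
j=2 s[j]='c': π[2]=2 (border 'cc')
j=3 s[j]='b': k: 2→1→0; π[3]=0 (border '')
j=4 s[j]='b': π[4]=0 (border '')
j=5 s[j]='b': π[5]=0 (border '')
j=6 s[j]='b': π[6]=0 (border '')
j=7 s[j]='b': π[7]=0 (border '')
j=8 s[j]='b': π[8]=0 (border '')
j=9 s[j]='a': π[9]=0 (border '')
j=10 s[j]='b': π[10]=0 (border '')

[0, 1, 2, 0, 0, 0, 0, 0, 0, 0, 0]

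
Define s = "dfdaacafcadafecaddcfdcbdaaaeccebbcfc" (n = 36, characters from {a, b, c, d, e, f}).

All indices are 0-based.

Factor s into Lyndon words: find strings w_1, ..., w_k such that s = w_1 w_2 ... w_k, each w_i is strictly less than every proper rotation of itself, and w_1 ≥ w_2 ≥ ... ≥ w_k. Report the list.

["df", "d", "aacafcadafecaddcfdcbd", "aaaeccebbcfc"]

emit factor 1: 'df' (i=0, period=2)
emit factor 2: 'd' (i=2, period=1)
emit factor 3: 'aacafcadafecaddcfdcbd' (i=3, period=21)
emit factor 4: 'aaaeccebbcfc' (i=24, period=12)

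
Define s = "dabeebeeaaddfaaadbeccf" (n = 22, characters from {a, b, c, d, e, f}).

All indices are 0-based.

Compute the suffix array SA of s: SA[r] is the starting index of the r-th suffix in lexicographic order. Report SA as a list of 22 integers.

sorted suffixes:
  #0 SA[0]=13  'aaadbeccf'
  #1 SA[1]=14  'aadbeccf'
  #2 SA[2]=8  'aaddfaaadbeccf'
  #3 SA[3]=1  'abeebeeaaddfaaadbeccf'
  #4 SA[4]=15  'adbeccf'
  #5 SA[5]=9  'addfaaadbeccf'
  #6 SA[6]=17  'beccf'
  #7 SA[7]=5  'beeaaddfaaadbeccf'
  #8 SA[8]=2  'beebeeaaddfaaadbeccf'
  #9 SA[9]=19  'ccf'
  #10 SA[10]=20  'cf'
  #11 SA[11]=0  'dabeebeeaaddfaaadbeccf'
  #12 SA[12]=16  'dbeccf'
  #13 SA[13]=10  'ddfaaadbeccf'
  #14 SA[14]=11  'dfaaadbeccf'
  #15 SA[15]=7  'eaaddfaaadbeccf'
  #16 SA[16]=4  'ebeeaaddfaaadbeccf'
  #17 SA[17]=18  'eccf'
  #18 SA[18]=6  'eeaaddfaaadbeccf'
  #19 SA[19]=3  'eebeeaaddfaaadbeccf'
  #20 SA[20]=21  'f'
  #21 SA[21]=12  'faaadbeccf'

[13, 14, 8, 1, 15, 9, 17, 5, 2, 19, 20, 0, 16, 10, 11, 7, 4, 18, 6, 3, 21, 12]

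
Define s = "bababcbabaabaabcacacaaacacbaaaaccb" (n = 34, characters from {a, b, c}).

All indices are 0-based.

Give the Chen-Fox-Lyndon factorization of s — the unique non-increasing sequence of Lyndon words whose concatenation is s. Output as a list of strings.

["b", "ababcb", "ab", "aabaabcacac", "aaacacb", "aaaaccb"]

emit factor 1: 'b' (i=0, period=1)
emit factor 2: 'ababcb' (i=1, period=6)
emit factor 3: 'ab' (i=7, period=2)
emit factor 4: 'aabaabcacac' (i=9, period=11)
emit factor 5: 'aaacacb' (i=20, period=7)
emit factor 6: 'aaaaccb' (i=27, period=7)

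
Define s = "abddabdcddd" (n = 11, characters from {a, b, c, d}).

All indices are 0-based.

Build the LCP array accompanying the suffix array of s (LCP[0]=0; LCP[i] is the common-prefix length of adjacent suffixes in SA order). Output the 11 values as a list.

rank→(start, suffix):
  0 → (4, 'abdcddd')
  1 → (0, 'abddabdcddd')
  2 → (5, 'bdcddd')
  3 → (1, 'bddabdcddd')
  4 → (7, 'cddd')
  5 → (10, 'd')
  6 → (3, 'dabdcddd')
  7 → (6, 'dcddd')
  8 → (9, 'dd')
  9 → (2, 'ddabdcddd')
  10 → (8, 'ddd')

SA = [4, 0, 5, 1, 7, 10, 3, 6, 9, 2, 8]
i: (SA[i-1],SA[i]) lcp shared
  1: (4,0) 3 'abd'
  2: (0,5) 0 ''
  3: (5,1) 2 'bd'
  4: (1,7) 0 ''
  5: (7,10) 0 ''
  6: (10,3) 1 'd'
  7: (3,6) 1 'd'
  8: (6,9) 1 'd'
  9: (9,2) 2 'dd'
  10: (2,8) 2 'dd'

[0, 3, 0, 2, 0, 0, 1, 1, 1, 2, 2]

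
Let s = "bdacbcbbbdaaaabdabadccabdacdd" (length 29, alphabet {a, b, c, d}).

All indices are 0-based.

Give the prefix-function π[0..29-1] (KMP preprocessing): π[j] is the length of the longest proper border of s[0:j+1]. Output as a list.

π[0] = 0
j=1 s[j]='d': π[1]=0 (border '')
j=2 s[j]='a': π[2]=0 (border '')
j=3 s[j]='c': π[3]=0 (border '')
j=4 s[j]='b': π[4]=1 (border 'b')
j=5 s[j]='c': k: 1→0; π[5]=0 (border '')
j=6 s[j]='b': π[6]=1 (border 'b')
j=7 s[j]='b': k: 1→0; π[7]=1 (border 'b')
j=8 s[j]='b': k: 1→0; π[8]=1 (border 'b')
j=9 s[j]='d': π[9]=2 (border 'bd')
j=10 s[j]='a': π[10]=3 (border 'bda')
j=11 s[j]='a': k: 3→0; π[11]=0 (border '')
j=12 s[j]='a': π[12]=0 (border '')
j=13 s[j]='a': π[13]=0 (border '')
j=14 s[j]='b': π[14]=1 (border 'b')
j=15 s[j]='d': π[15]=2 (border 'bd')
j=16 s[j]='a': π[16]=3 (border 'bda')
j=17 s[j]='b': k: 3→0; π[17]=1 (border 'b')
j=18 s[j]='a': k: 1→0; π[18]=0 (border '')
j=19 s[j]='d': π[19]=0 (border '')
j=20 s[j]='c': π[20]=0 (border '')
j=21 s[j]='c': π[21]=0 (border '')
j=22 s[j]='a': π[22]=0 (border '')
j=23 s[j]='b': π[23]=1 (border 'b')
j=24 s[j]='d': π[24]=2 (border 'bd')
j=25 s[j]='a': π[25]=3 (border 'bda')
j=26 s[j]='c': π[26]=4 (border 'bdac')
j=27 s[j]='d': k: 4→0; π[27]=0 (border '')
j=28 s[j]='d': π[28]=0 (border '')

[0, 0, 0, 0, 1, 0, 1, 1, 1, 2, 3, 0, 0, 0, 1, 2, 3, 1, 0, 0, 0, 0, 0, 1, 2, 3, 4, 0, 0]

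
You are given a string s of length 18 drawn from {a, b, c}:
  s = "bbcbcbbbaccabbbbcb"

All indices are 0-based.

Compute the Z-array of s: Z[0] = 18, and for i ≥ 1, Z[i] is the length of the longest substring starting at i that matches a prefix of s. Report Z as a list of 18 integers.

Z[0]=18
i=1: fresh scan; Z[1]=1 scan→box=[1,2)
i=2: fresh scan; Z[2]=0
i=3: fresh scan; Z[3]=1 scan→box=[3,4)
i=4: fresh scan; Z[4]=0
i=5: fresh scan; Z[5]=2 scan→box=[5,7)
i=6: min(r-i=1, Z[1]=1)=1; Z[6]=2 scan→box=[6,8)
i=7: min(r-i=1, Z[1]=1)=1; Z[7]=1
i=8: fresh scan; Z[8]=0
i=9: fresh scan; Z[9]=0
i=10: fresh scan; Z[10]=0
i=11: fresh scan; Z[11]=0
i=12: fresh scan; Z[12]=2 scan→box=[12,14)
i=13: min(r-i=1, Z[1]=1)=1; Z[13]=2 scan→box=[13,15)
i=14: min(r-i=1, Z[1]=1)=1; Z[14]=4 scan→box=[14,18)
i=15: min(r-i=3, Z[1]=1)=1; Z[15]=1
i=16: min(r-i=2, Z[2]=0)=0; Z[16]=0
i=17: min(r-i=1, Z[3]=1)=1; Z[17]=1

[18, 1, 0, 1, 0, 2, 2, 1, 0, 0, 0, 0, 2, 2, 4, 1, 0, 1]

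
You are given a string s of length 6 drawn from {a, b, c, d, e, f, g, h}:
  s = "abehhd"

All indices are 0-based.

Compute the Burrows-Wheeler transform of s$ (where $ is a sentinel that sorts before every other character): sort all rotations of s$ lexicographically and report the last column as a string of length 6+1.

rank  rotation last
    0  $abehhd  d
    1  abehhd$  $
    2  behhd$a  a
    3  d$abehh  h
    4  ehhd$ab  b
    5  hd$abeh  h
    6  hhd$abe  e

d$ahbhe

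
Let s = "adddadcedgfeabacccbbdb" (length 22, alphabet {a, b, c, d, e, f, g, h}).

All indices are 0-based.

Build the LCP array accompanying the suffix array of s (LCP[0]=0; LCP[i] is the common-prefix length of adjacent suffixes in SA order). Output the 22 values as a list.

rank | idx | suffix
   0 |  12 | abacccbbdb
   1 |  14 | acccbbdb
   2 |   4 | adcedgfeabacccbbdb
   3 |   0 | adddadcedgfeabacccbbdb
   4 |  21 | b
   5 |  13 | bacccbbdb
   6 |  18 | bbdb
   7 |  19 | bdb
   8 |  17 | cbbdb
   9 |  16 | ccbbdb
  10 |  15 | cccbbdb
  11 |   6 | cedgfeabacccbbdb
  12 |   3 | dadcedgfeabacccbbdb
  13 |  20 | db
  14 |   5 | dcedgfeabacccbbdb
  15 |   2 | ddadcedgfeabacccbbdb
  16 |   1 | dddadcedgfeabacccbbdb
  17 |   8 | dgfeabacccbbdb
  18 |  11 | eabacccbbdb
  19 |   7 | edgfeabacccbbdb
  20 |  10 | feabacccbbdb
  21 |   9 | gfeabacccbbdb

SA = [12, 14, 4, 0, 21, 13, 18, 19, 17, 16, 15, 6, 3, 20, 5, 2, 1, 8, 11, 7, 10, 9]
i: (SA[i-1],SA[i]) lcp shared
  1: (12,14) 1 'a'
  2: (14,4) 1 'a'
  3: (4,0) 2 'ad'
  4: (0,21) 0 ''
  5: (21,13) 1 'b'
  6: (13,18) 1 'b'
  7: (18,19) 1 'b'
  8: (19,17) 0 ''
  9: (17,16) 1 'c'
  10: (16,15) 2 'cc'
  11: (15,6) 1 'c'
  12: (6,3) 0 ''
  13: (3,20) 1 'd'
  14: (20,5) 1 'd'
  15: (5,2) 1 'd'
  16: (2,1) 2 'dd'
  17: (1,8) 1 'd'
  18: (8,11) 0 ''
  19: (11,7) 1 'e'
  20: (7,10) 0 ''
  21: (10,9) 0 ''

[0, 1, 1, 2, 0, 1, 1, 1, 0, 1, 2, 1, 0, 1, 1, 1, 2, 1, 0, 1, 0, 0]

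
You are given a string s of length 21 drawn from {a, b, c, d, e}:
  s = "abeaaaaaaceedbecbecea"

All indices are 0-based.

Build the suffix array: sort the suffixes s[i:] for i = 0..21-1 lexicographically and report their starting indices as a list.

rank | idx | suffix
   0 |  20 | a
   1 |   3 | aaaaaaceedbecbecea
   2 |   4 | aaaaaceedbecbecea
   3 |   5 | aaaaceedbecbecea
   4 |   6 | aaaceedbecbecea
   5 |   7 | aaceedbecbecea
   6 |   0 | abeaaaaaaceedbecbecea
   7 |   8 | aceedbecbecea
   8 |   1 | beaaaaaaceedbecbecea
   9 |  13 | becbecea
  10 |  16 | becea
  11 |  15 | cbecea
  12 |  18 | cea
  13 |   9 | ceedbecbecea
  14 |  12 | dbecbecea
  15 |  19 | ea
  16 |   2 | eaaaaaaceedbecbecea
  17 |  14 | ecbecea
  18 |  17 | ecea
  19 |  11 | edbecbecea
  20 |  10 | eedbecbecea

[20, 3, 4, 5, 6, 7, 0, 8, 1, 13, 16, 15, 18, 9, 12, 19, 2, 14, 17, 11, 10]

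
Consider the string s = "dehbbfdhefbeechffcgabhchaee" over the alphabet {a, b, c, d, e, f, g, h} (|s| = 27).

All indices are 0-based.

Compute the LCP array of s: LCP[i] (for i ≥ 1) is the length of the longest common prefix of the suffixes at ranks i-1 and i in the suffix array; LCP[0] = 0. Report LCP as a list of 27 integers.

[0, 1, 0, 1, 1, 1, 0, 1, 2, 0, 1, 0, 1, 1, 2, 1, 1, 0, 1, 1, 1, 0, 0, 1, 1, 1, 1]

sorted suffixes:
  #0 SA[0]=19  'abhchaee'
  #1 SA[1]=24  'aee'
  #2 SA[2]=3  'bbfdhefbeechffcgabhchaee'
  #3 SA[3]=10  'beechffcgabhchaee'
  #4 SA[4]=4  'bfdhefbeechffcgabhchaee'
  #5 SA[5]=20  'bhchaee'
  #6 SA[6]=17  'cgabhchaee'
  #7 SA[7]=22  'chaee'
  #8 SA[8]=13  'chffcgabhchaee'
  #9 SA[9]=0  'dehbbfdhefbeechffcgabhchaee'
  #10 SA[10]=6  'dhefbeechffcgabhchaee'
  #11 SA[11]=26  'e'
  #12 SA[12]=12  'echffcgabhchaee'
  #13 SA[13]=25  'ee'
  #14 SA[14]=11  'eechffcgabhchaee'
  #15 SA[15]=8  'efbeechffcgabhchaee'
  #16 SA[16]=1  'ehbbfdhefbeechffcgabhchaee'
  #17 SA[17]=9  'fbeechffcgabhchaee'
  #18 SA[18]=16  'fcgabhchaee'
  #19 SA[19]=5  'fdhefbeechffcgabhchaee'
  #20 SA[20]=15  'ffcgabhchaee'
  #21 SA[21]=18  'gabhchaee'
  #22 SA[22]=23  'haee'
  #23 SA[23]=2  'hbbfdhefbeechffcgabhchaee'
  #24 SA[24]=21  'hchaee'
  #25 SA[25]=7  'hefbeechffcgabhchaee'
  #26 SA[26]=14  'hffcgabhchaee'

SA = [19, 24, 3, 10, 4, 20, 17, 22, 13, 0, 6, 26, 12, 25, 11, 8, 1, 9, 16, 5, 15, 18, 23, 2, 21, 7, 14]
rank  pair      lcp
   1  s[19:],s[24:]  1  'a'
   2  s[24:],s[3:]  0  ''
   3  s[3:],s[10:]  1  'b'
   4  s[10:],s[4:]  1  'b'
   5  s[4:],s[20:]  1  'b'
   6  s[20:],s[17:]  0  ''
   7  s[17:],s[22:]  1  'c'
   8  s[22:],s[13:]  2  'ch'
   9  s[13:],s[0:]  0  ''
  10  s[0:],s[6:]  1  'd'
  11  s[6:],s[26:]  0  ''
  12  s[26:],s[12:]  1  'e'
  13  s[12:],s[25:]  1  'e'
  14  s[25:],s[11:]  2  'ee'
  15  s[11:],s[8:]  1  'e'
  16  s[8:],s[1:]  1  'e'
  17  s[1:],s[9:]  0  ''
  18  s[9:],s[16:]  1  'f'
  19  s[16:],s[5:]  1  'f'
  20  s[5:],s[15:]  1  'f'
  21  s[15:],s[18:]  0  ''
  22  s[18:],s[23:]  0  ''
  23  s[23:],s[2:]  1  'h'
  24  s[2:],s[21:]  1  'h'
  25  s[21:],s[7:]  1  'h'
  26  s[7:],s[14:]  1  'h'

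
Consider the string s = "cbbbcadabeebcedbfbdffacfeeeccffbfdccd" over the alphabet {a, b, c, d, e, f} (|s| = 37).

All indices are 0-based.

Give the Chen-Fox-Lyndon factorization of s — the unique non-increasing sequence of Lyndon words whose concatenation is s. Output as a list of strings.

["c", "bbbc", "ad", "abeebcedbfbdffacfeeeccffbfdccd"]

emit factor 1: 'c' (i=0, period=1)
emit factor 2: 'bbbc' (i=1, period=4)
emit factor 3: 'ad' (i=5, period=2)
emit factor 4: 'abeebcedbfbdffacfeeeccffbfdccd' (i=7, period=30)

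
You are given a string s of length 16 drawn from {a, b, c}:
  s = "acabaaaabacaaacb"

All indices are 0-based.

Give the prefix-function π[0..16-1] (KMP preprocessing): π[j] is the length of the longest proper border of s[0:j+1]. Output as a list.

[0, 0, 1, 0, 1, 1, 1, 1, 0, 1, 2, 3, 1, 1, 2, 0]

π[0] = 0
j=1 s[j]='c': π[1]=0 (border '')
j=2 s[j]='a': π[2]=1 (border 'a')
j=3 s[j]='b': k: 1→0; π[3]=0 (border '')
j=4 s[j]='a': π[4]=1 (border 'a')
j=5 s[j]='a': k: 1→0; π[5]=1 (border 'a')
j=6 s[j]='a': k: 1→0; π[6]=1 (border 'a')
j=7 s[j]='a': k: 1→0; π[7]=1 (border 'a')
j=8 s[j]='b': k: 1→0; π[8]=0 (border '')
j=9 s[j]='a': π[9]=1 (border 'a')
j=10 s[j]='c': π[10]=2 (border 'ac')
j=11 s[j]='a': π[11]=3 (border 'aca')
j=12 s[j]='a': k: 3→1→0; π[12]=1 (border 'a')
j=13 s[j]='a': k: 1→0; π[13]=1 (border 'a')
j=14 s[j]='c': π[14]=2 (border 'ac')
j=15 s[j]='b': k: 2→0; π[15]=0 (border '')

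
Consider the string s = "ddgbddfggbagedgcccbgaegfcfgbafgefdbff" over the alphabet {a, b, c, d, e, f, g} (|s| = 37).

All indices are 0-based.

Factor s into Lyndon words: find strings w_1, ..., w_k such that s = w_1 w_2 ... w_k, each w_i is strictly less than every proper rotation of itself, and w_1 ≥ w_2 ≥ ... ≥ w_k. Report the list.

emit factor 1: 'ddg' (i=0, period=3)
emit factor 2: 'bddfgg' (i=3, period=6)
emit factor 3: 'b' (i=9, period=1)
emit factor 4: 'agedgcccbg' (i=10, period=10)
emit factor 5: 'aegfcfgbafgefdbff' (i=20, period=17)

["ddg", "bddfgg", "b", "agedgcccbg", "aegfcfgbafgefdbff"]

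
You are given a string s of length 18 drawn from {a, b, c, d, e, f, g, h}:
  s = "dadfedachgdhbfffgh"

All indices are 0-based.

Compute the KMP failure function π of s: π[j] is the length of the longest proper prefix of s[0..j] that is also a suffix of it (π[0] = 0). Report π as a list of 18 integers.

[0, 0, 1, 0, 0, 1, 2, 0, 0, 0, 1, 0, 0, 0, 0, 0, 0, 0]

π[0] = 0
j=1 s[j]='a': π[1]=0 (border '')
j=2 s[j]='d': π[2]=1 (border 'd')
j=3 s[j]='f': k: 1→0; π[3]=0 (border '')
j=4 s[j]='e': π[4]=0 (border '')
j=5 s[j]='d': π[5]=1 (border 'd')
j=6 s[j]='a': π[6]=2 (border 'da')
j=7 s[j]='c': k: 2→0; π[7]=0 (border '')
j=8 s[j]='h': π[8]=0 (border '')
j=9 s[j]='g': π[9]=0 (border '')
j=10 s[j]='d': π[10]=1 (border 'd')
j=11 s[j]='h': k: 1→0; π[11]=0 (border '')
j=12 s[j]='b': π[12]=0 (border '')
j=13 s[j]='f': π[13]=0 (border '')
j=14 s[j]='f': π[14]=0 (border '')
j=15 s[j]='f': π[15]=0 (border '')
j=16 s[j]='g': π[16]=0 (border '')
j=17 s[j]='h': π[17]=0 (border '')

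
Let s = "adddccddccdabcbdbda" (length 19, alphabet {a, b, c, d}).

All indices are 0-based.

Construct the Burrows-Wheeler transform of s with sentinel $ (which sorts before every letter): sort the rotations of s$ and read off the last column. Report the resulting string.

rank  rotation              last
    0  $adddccddccdabcbdbda  a
    1  a$adddccddccdabcbdbd  d
    2  abcbdbda$adddccddccd  d
    3  adddccddccdabcbdbda$  $
    4  bcbdbda$adddccddccda  a
    5  bda$adddccddccdabcbd  d
    6  bdbda$adddccddccdabc  c
    7  cbdbda$adddccddccdab  b
    8  ccdabcbdbda$adddccdd  d
    9  ccddccdabcbdbda$addd  d
   10  cdabcbdbda$adddccddc  c
   11  cddccdabcbdbda$adddc  c
   12  da$adddccddccdabcbdb  b
   13  dabcbdbda$adddccddcc  c
   14  dbda$adddccddccdabcb  b
   15  dccdabcbdbda$adddccd  d
   16  dccddccdabcbdbda$add  d
   17  ddccdabcbdbda$adddcc  c
   18  ddccddccdabcbdbda$ad  d
   19  dddccddccdabcbdbda$a  a

add$adcbddccbcbddcda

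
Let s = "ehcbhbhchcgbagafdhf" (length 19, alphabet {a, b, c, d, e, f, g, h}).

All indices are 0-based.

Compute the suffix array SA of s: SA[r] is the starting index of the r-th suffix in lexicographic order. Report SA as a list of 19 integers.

rank→(start, suffix):
  0 → (14, 'afdhf')
  1 → (12, 'agafdhf')
  2 → (11, 'bagafdhf')
  3 → (3, 'bhbhchcgbagafdhf')
  4 → (5, 'bhchcgbagafdhf')
  5 → (2, 'cbhbhchcgbagafdhf')
  6 → (9, 'cgbagafdhf')
  7 → (7, 'chcgbagafdhf')
  8 → (16, 'dhf')
  9 → (0, 'ehcbhbhchcgbagafdhf')
  10 → (18, 'f')
  11 → (15, 'fdhf')
  12 → (13, 'gafdhf')
  13 → (10, 'gbagafdhf')
  14 → (4, 'hbhchcgbagafdhf')
  15 → (1, 'hcbhbhchcgbagafdhf')
  16 → (8, 'hcgbagafdhf')
  17 → (6, 'hchcgbagafdhf')
  18 → (17, 'hf')

[14, 12, 11, 3, 5, 2, 9, 7, 16, 0, 18, 15, 13, 10, 4, 1, 8, 6, 17]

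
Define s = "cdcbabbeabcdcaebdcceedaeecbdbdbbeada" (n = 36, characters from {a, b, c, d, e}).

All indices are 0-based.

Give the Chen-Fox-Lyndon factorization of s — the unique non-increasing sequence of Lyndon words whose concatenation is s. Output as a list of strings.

emit factor 1: 'cd' (i=0, period=2)
emit factor 2: 'c' (i=2, period=1)
emit factor 3: 'b' (i=3, period=1)
emit factor 4: 'abbeabcdcaebdcceedaeecbdbdbbead' (i=4, period=31)
emit factor 5: 'a' (i=35, period=1)

["cd", "c", "b", "abbeabcdcaebdcceedaeecbdbdbbead", "a"]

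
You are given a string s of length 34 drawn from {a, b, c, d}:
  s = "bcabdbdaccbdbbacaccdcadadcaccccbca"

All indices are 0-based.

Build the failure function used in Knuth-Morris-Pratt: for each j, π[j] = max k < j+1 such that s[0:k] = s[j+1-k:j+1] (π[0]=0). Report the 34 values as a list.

[0, 0, 0, 1, 0, 1, 0, 0, 0, 0, 1, 0, 1, 1, 0, 0, 0, 0, 0, 0, 0, 0, 0, 0, 0, 0, 0, 0, 0, 0, 0, 1, 2, 3]

π[0] = 0
j=1 s[j]='c': π[1]=0 (border '')
j=2 s[j]='a': π[2]=0 (border '')
j=3 s[j]='b': π[3]=1 (border 'b')
j=4 s[j]='d': k: 1→0; π[4]=0 (border '')
j=5 s[j]='b': π[5]=1 (border 'b')
j=6 s[j]='d': k: 1→0; π[6]=0 (border '')
j=7 s[j]='a': π[7]=0 (border '')
j=8 s[j]='c': π[8]=0 (border '')
j=9 s[j]='c': π[9]=0 (border '')
j=10 s[j]='b': π[10]=1 (border 'b')
j=11 s[j]='d': k: 1→0; π[11]=0 (border '')
j=12 s[j]='b': π[12]=1 (border 'b')
j=13 s[j]='b': k: 1→0; π[13]=1 (border 'b')
j=14 s[j]='a': k: 1→0; π[14]=0 (border '')
j=15 s[j]='c': π[15]=0 (border '')
j=16 s[j]='a': π[16]=0 (border '')
j=17 s[j]='c': π[17]=0 (border '')
j=18 s[j]='c': π[18]=0 (border '')
j=19 s[j]='d': π[19]=0 (border '')
j=20 s[j]='c': π[20]=0 (border '')
j=21 s[j]='a': π[21]=0 (border '')
j=22 s[j]='d': π[22]=0 (border '')
j=23 s[j]='a': π[23]=0 (border '')
j=24 s[j]='d': π[24]=0 (border '')
j=25 s[j]='c': π[25]=0 (border '')
j=26 s[j]='a': π[26]=0 (border '')
j=27 s[j]='c': π[27]=0 (border '')
j=28 s[j]='c': π[28]=0 (border '')
j=29 s[j]='c': π[29]=0 (border '')
j=30 s[j]='c': π[30]=0 (border '')
j=31 s[j]='b': π[31]=1 (border 'b')
j=32 s[j]='c': π[32]=2 (border 'bc')
j=33 s[j]='a': π[33]=3 (border 'bca')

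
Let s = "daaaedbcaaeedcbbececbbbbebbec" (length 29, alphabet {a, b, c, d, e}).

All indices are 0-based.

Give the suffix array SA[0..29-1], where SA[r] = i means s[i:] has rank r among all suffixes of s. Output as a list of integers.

rank | idx | suffix
   0 |   1 | aaaedbcaaeedcbbececbbbbebbec
   1 |   2 | aaedbcaaeedcbbececbbbbebbec
   2 |   8 | aaeedcbbececbbbbebbec
   3 |   3 | aedbcaaeedcbbececbbbbebbec
   4 |   9 | aeedcbbececbbbbebbec
   5 |  20 | bbbbebbec
   6 |  21 | bbbebbec
   7 |  22 | bbebbec
   8 |  25 | bbec
   9 |  14 | bbececbbbbebbec
  10 |   6 | bcaaeedcbbececbbbbebbec
  11 |  23 | bebbec
  12 |  26 | bec
  13 |  15 | bececbbbbebbec
  14 |  28 | c
  15 |   7 | caaeedcbbececbbbbebbec
  16 |  19 | cbbbbebbec
  17 |  13 | cbbececbbbbebbec
  18 |  17 | cecbbbbebbec
  19 |   0 | daaaedbcaaeedcbbececbbbbebbec
  20 |   5 | dbcaaeedcbbececbbbbebbec
  21 |  12 | dcbbececbbbbebbec
  22 |  24 | ebbec
  23 |  27 | ec
  24 |  18 | ecbbbbebbec
  25 |  16 | ececbbbbebbec
  26 |   4 | edbcaaeedcbbececbbbbebbec
  27 |  11 | edcbbececbbbbebbec
  28 |  10 | eedcbbececbbbbebbec

[1, 2, 8, 3, 9, 20, 21, 22, 25, 14, 6, 23, 26, 15, 28, 7, 19, 13, 17, 0, 5, 12, 24, 27, 18, 16, 4, 11, 10]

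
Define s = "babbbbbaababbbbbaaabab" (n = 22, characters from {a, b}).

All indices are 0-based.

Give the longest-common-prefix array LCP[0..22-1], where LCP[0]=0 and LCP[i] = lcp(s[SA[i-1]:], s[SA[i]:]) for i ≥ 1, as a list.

rank→(start, suffix):
  0 → (16, 'aaabab')
  1 → (17, 'aabab')
  2 → (7, 'aababbbbbaaabab')
  3 → (20, 'ab')
  4 → (18, 'abab')
  5 → (8, 'ababbbbbaaabab')
  6 → (10, 'abbbbbaaabab')
  7 → (1, 'abbbbbaababbbbbaaabab')
  8 → (21, 'b')
  9 → (15, 'baaabab')
  10 → (6, 'baababbbbbaaabab')
  11 → (19, 'bab')
  12 → (9, 'babbbbbaaabab')
  13 → (0, 'babbbbbaababbbbbaaabab')
  14 → (14, 'bbaaabab')
  15 → (5, 'bbaababbbbbaaabab')
  16 → (13, 'bbbaaabab')
  17 → (4, 'bbbaababbbbbaaabab')
  18 → (12, 'bbbbaaabab')
  19 → (3, 'bbbbaababbbbbaaabab')
  20 → (11, 'bbbbbaaabab')
  21 → (2, 'bbbbbaababbbbbaaabab')

SA = [16, 17, 7, 20, 18, 8, 10, 1, 21, 15, 6, 19, 9, 0, 14, 5, 13, 4, 12, 3, 11, 2]
i: (SA[i-1],SA[i]) lcp shared
  1: (16,17) 2 'aa'
  2: (17,7) 5 'aabab'
  3: (7,20) 1 'a'
  4: (20,18) 2 'ab'
  5: (18,8) 4 'abab'
  6: (8,10) 2 'ab'
  7: (10,1) 8 'abbbbbaa'
  8: (1,21) 0 ''
  9: (21,15) 1 'b'
  10: (15,6) 3 'baa'
  11: (6,19) 2 'ba'
  12: (19,9) 3 'bab'
  13: (9,0) 9 'babbbbbaa'
  14: (0,14) 1 'b'
  15: (14,5) 4 'bbaa'
  16: (5,13) 2 'bb'
  17: (13,4) 5 'bbbaa'
  18: (4,12) 3 'bbb'
  19: (12,3) 6 'bbbbaa'
  20: (3,11) 4 'bbbb'
  21: (11,2) 7 'bbbbbaa'

[0, 2, 5, 1, 2, 4, 2, 8, 0, 1, 3, 2, 3, 9, 1, 4, 2, 5, 3, 6, 4, 7]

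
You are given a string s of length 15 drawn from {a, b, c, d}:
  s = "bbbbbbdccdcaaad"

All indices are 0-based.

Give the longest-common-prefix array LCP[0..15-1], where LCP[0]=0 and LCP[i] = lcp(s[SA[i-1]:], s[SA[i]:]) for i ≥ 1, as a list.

rank | idx | suffix
   0 |  11 | aaad
   1 |  12 | aad
   2 |  13 | ad
   3 |   0 | bbbbbbdccdcaaad
   4 |   1 | bbbbbdccdcaaad
   5 |   2 | bbbbdccdcaaad
   6 |   3 | bbbdccdcaaad
   7 |   4 | bbdccdcaaad
   8 |   5 | bdccdcaaad
   9 |  10 | caaad
  10 |   7 | ccdcaaad
  11 |   8 | cdcaaad
  12 |  14 | d
  13 |   9 | dcaaad
  14 |   6 | dccdcaaad

SA = [11, 12, 13, 0, 1, 2, 3, 4, 5, 10, 7, 8, 14, 9, 6]
[i] adj suffixes → lcp
  [1] 11/12 → 2 ('aa')
  [2] 12/13 → 1 ('a')
  [3] 13/0 → 0 ('')
  [4] 0/1 → 5 ('bbbbb')
  [5] 1/2 → 4 ('bbbb')
  [6] 2/3 → 3 ('bbb')
  [7] 3/4 → 2 ('bb')
  [8] 4/5 → 1 ('b')
  [9] 5/10 → 0 ('')
  [10] 10/7 → 1 ('c')
  [11] 7/8 → 1 ('c')
  [12] 8/14 → 0 ('')
  [13] 14/9 → 1 ('d')
  [14] 9/6 → 2 ('dc')

[0, 2, 1, 0, 5, 4, 3, 2, 1, 0, 1, 1, 0, 1, 2]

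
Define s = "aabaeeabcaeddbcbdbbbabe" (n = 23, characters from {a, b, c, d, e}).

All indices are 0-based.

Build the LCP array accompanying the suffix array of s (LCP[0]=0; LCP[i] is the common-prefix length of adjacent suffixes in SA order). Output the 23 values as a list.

[0, 1, 2, 2, 1, 2, 0, 2, 1, 2, 1, 2, 1, 1, 0, 1, 0, 2, 1, 0, 1, 1, 1]

rank→(start, suffix):
  0 → (0, 'aabaeeabcaeddbcbdbbbabe')
  1 → (1, 'abaeeabcaeddbcbdbbbabe')
  2 → (6, 'abcaeddbcbdbbbabe')
  3 → (20, 'abe')
  4 → (9, 'aeddbcbdbbbabe')
  5 → (3, 'aeeabcaeddbcbdbbbabe')
  6 → (19, 'babe')
  7 → (2, 'baeeabcaeddbcbdbbbabe')
  8 → (18, 'bbabe')
  9 → (17, 'bbbabe')
  10 → (7, 'bcaeddbcbdbbbabe')
  11 → (13, 'bcbdbbbabe')
  12 → (15, 'bdbbbabe')
  13 → (21, 'be')
  14 → (8, 'caeddbcbdbbbabe')
  15 → (14, 'cbdbbbabe')
  16 → (16, 'dbbbabe')
  17 → (12, 'dbcbdbbbabe')
  18 → (11, 'ddbcbdbbbabe')
  19 → (22, 'e')
  20 → (5, 'eabcaeddbcbdbbbabe')
  21 → (10, 'eddbcbdbbbabe')
  22 → (4, 'eeabcaeddbcbdbbbabe')

SA = [0, 1, 6, 20, 9, 3, 19, 2, 18, 17, 7, 13, 15, 21, 8, 14, 16, 12, 11, 22, 5, 10, 4]
i: (SA[i-1],SA[i]) lcp shared
  1: (0,1) 1 'a'
  2: (1,6) 2 'ab'
  3: (6,20) 2 'ab'
  4: (20,9) 1 'a'
  5: (9,3) 2 'ae'
  6: (3,19) 0 ''
  7: (19,2) 2 'ba'
  8: (2,18) 1 'b'
  9: (18,17) 2 'bb'
  10: (17,7) 1 'b'
  11: (7,13) 2 'bc'
  12: (13,15) 1 'b'
  13: (15,21) 1 'b'
  14: (21,8) 0 ''
  15: (8,14) 1 'c'
  16: (14,16) 0 ''
  17: (16,12) 2 'db'
  18: (12,11) 1 'd'
  19: (11,22) 0 ''
  20: (22,5) 1 'e'
  21: (5,10) 1 'e'
  22: (10,4) 1 'e'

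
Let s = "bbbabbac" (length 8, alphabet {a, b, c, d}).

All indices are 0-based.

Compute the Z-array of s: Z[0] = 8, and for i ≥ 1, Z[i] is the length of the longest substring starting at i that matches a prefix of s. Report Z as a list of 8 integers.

Z[0]=8
i=1: fresh scan; Z[1]=2 scan→box=[1,3)
i=2: min(r-i=1, Z[1]=2)=1; Z[2]=1
i=3: fresh scan; Z[3]=0
i=4: fresh scan; Z[4]=2 scan→box=[4,6)
i=5: min(r-i=1, Z[1]=2)=1; Z[5]=1
i=6: fresh scan; Z[6]=0
i=7: fresh scan; Z[7]=0

[8, 2, 1, 0, 2, 1, 0, 0]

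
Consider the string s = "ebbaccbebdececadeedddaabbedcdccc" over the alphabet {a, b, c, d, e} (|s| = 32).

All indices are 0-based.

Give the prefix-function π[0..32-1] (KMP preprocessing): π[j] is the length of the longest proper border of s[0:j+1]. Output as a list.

π[0] = 0
j=1 s[j]='b': π[1]=0 (border '')
j=2 s[j]='b': π[2]=0 (border '')
j=3 s[j]='a': π[3]=0 (border '')
j=4 s[j]='c': π[4]=0 (border '')
j=5 s[j]='c': π[5]=0 (border '')
j=6 s[j]='b': π[6]=0 (border '')
j=7 s[j]='e': π[7]=1 (border 'e')
j=8 s[j]='b': π[8]=2 (border 'eb')
j=9 s[j]='d': k: 2→0; π[9]=0 (border '')
j=10 s[j]='e': π[10]=1 (border 'e')
j=11 s[j]='c': k: 1→0; π[11]=0 (border '')
j=12 s[j]='e': π[12]=1 (border 'e')
j=13 s[j]='c': k: 1→0; π[13]=0 (border '')
j=14 s[j]='a': π[14]=0 (border '')
j=15 s[j]='d': π[15]=0 (border '')
j=16 s[j]='e': π[16]=1 (border 'e')
j=17 s[j]='e': k: 1→0; π[17]=1 (border 'e')
j=18 s[j]='d': k: 1→0; π[18]=0 (border '')
j=19 s[j]='d': π[19]=0 (border '')
j=20 s[j]='d': π[20]=0 (border '')
j=21 s[j]='a': π[21]=0 (border '')
j=22 s[j]='a': π[22]=0 (border '')
j=23 s[j]='b': π[23]=0 (border '')
j=24 s[j]='b': π[24]=0 (border '')
j=25 s[j]='e': π[25]=1 (border 'e')
j=26 s[j]='d': k: 1→0; π[26]=0 (border '')
j=27 s[j]='c': π[27]=0 (border '')
j=28 s[j]='d': π[28]=0 (border '')
j=29 s[j]='c': π[29]=0 (border '')
j=30 s[j]='c': π[30]=0 (border '')
j=31 s[j]='c': π[31]=0 (border '')

[0, 0, 0, 0, 0, 0, 0, 1, 2, 0, 1, 0, 1, 0, 0, 0, 1, 1, 0, 0, 0, 0, 0, 0, 0, 1, 0, 0, 0, 0, 0, 0]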